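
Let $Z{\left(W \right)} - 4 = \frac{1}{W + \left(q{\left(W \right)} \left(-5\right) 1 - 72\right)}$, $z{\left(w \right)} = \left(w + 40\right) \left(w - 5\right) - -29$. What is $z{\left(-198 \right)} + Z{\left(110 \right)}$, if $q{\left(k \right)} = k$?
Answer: $\frac{16438783}{512} \approx 32107.0$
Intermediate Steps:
$z{\left(w \right)} = 29 + \left(-5 + w\right) \left(40 + w\right)$ ($z{\left(w \right)} = \left(40 + w\right) \left(-5 + w\right) + 29 = \left(-5 + w\right) \left(40 + w\right) + 29 = 29 + \left(-5 + w\right) \left(40 + w\right)$)
$Z{\left(W \right)} = 4 + \frac{1}{-72 - 4 W}$ ($Z{\left(W \right)} = 4 + \frac{1}{W + \left(W \left(-5\right) 1 - 72\right)} = 4 + \frac{1}{W + \left(- 5 W 1 - 72\right)} = 4 + \frac{1}{W - \left(72 + 5 W\right)} = 4 + \frac{1}{-72 - 4 W}$)
$z{\left(-198 \right)} + Z{\left(110 \right)} = \left(-171 + \left(-198\right)^{2} + 35 \left(-198\right)\right) + \frac{287 + 16 \cdot 110}{4 \left(18 + 110\right)} = \left(-171 + 39204 - 6930\right) + \frac{287 + 1760}{4 \cdot 128} = 32103 + \frac{1}{4} \cdot \frac{1}{128} \cdot 2047 = 32103 + \frac{2047}{512} = \frac{16438783}{512}$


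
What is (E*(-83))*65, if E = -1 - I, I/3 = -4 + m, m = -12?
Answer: -253565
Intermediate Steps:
I = -48 (I = 3*(-4 - 12) = 3*(-16) = -48)
E = 47 (E = -1 - 1*(-48) = -1 + 48 = 47)
(E*(-83))*65 = (47*(-83))*65 = -3901*65 = -253565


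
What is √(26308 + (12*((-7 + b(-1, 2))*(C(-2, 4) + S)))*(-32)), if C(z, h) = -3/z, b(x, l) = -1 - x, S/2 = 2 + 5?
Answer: 2*√16993 ≈ 260.71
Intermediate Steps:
S = 14 (S = 2*(2 + 5) = 2*7 = 14)
√(26308 + (12*((-7 + b(-1, 2))*(C(-2, 4) + S)))*(-32)) = √(26308 + (12*((-7 + (-1 - 1*(-1)))*(-3/(-2) + 14)))*(-32)) = √(26308 + (12*((-7 + (-1 + 1))*(-3*(-½) + 14)))*(-32)) = √(26308 + (12*((-7 + 0)*(3/2 + 14)))*(-32)) = √(26308 + (12*(-7*31/2))*(-32)) = √(26308 + (12*(-217/2))*(-32)) = √(26308 - 1302*(-32)) = √(26308 + 41664) = √67972 = 2*√16993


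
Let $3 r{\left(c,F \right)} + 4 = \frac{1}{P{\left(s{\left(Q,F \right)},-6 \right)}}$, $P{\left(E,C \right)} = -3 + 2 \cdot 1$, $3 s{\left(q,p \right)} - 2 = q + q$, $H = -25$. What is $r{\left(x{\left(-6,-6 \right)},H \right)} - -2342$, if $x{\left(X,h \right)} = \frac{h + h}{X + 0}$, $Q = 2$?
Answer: $\frac{7021}{3} \approx 2340.3$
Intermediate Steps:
$s{\left(q,p \right)} = \frac{2}{3} + \frac{2 q}{3}$ ($s{\left(q,p \right)} = \frac{2}{3} + \frac{q + q}{3} = \frac{2}{3} + \frac{2 q}{3}$)
$x{\left(X,h \right)} = \frac{2 h}{X}$
$P{\left(E,C \right)} = -1$ ($P{\left(E,C \right)} = -3 + 2 = -1$)
$r{\left(c,F \right)} = - \frac{5}{3}$ ($r{\left(c,F \right)} = - \frac{4}{3} + \frac{1}{3 \left(-1\right)} = - \frac{4}{3} + \frac{1}{3} \left(-1\right) = - \frac{4}{3} - \frac{1}{3} = - \frac{5}{3}$)
$r{\left(x{\left(-6,-6 \right)},H \right)} - -2342 = - \frac{5}{3} - -2342 = - \frac{5}{3} + 2342 = \frac{7021}{3}$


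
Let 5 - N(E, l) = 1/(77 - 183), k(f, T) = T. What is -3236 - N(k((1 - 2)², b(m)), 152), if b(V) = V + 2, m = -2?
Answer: -343547/106 ≈ -3241.0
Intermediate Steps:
b(V) = 2 + V
N(E, l) = 531/106 (N(E, l) = 5 - 1/(77 - 183) = 5 - 1/(-106) = 5 - 1*(-1/106) = 5 + 1/106 = 531/106)
-3236 - N(k((1 - 2)², b(m)), 152) = -3236 - 1*531/106 = -3236 - 531/106 = -343547/106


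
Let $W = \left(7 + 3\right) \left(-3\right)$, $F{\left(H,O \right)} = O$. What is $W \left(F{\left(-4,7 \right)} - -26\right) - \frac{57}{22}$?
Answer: $- \frac{21837}{22} \approx -992.59$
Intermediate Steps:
$W = -30$ ($W = 10 \left(-3\right) = -30$)
$W \left(F{\left(-4,7 \right)} - -26\right) - \frac{57}{22} = - 30 \left(7 - -26\right) - \frac{57}{22} = - 30 \left(7 + 26\right) - \frac{57}{22} = \left(-30\right) 33 - \frac{57}{22} = -990 - \frac{57}{22} = - \frac{21837}{22}$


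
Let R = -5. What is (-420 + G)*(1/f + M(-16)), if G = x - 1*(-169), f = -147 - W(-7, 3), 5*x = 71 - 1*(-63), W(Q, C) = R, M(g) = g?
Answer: 2548033/710 ≈ 3588.8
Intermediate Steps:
W(Q, C) = -5
x = 134/5 (x = (71 - 1*(-63))/5 = (71 + 63)/5 = (⅕)*134 = 134/5 ≈ 26.800)
f = -142 (f = -147 - 1*(-5) = -147 + 5 = -142)
G = 979/5 (G = 134/5 - 1*(-169) = 134/5 + 169 = 979/5 ≈ 195.80)
(-420 + G)*(1/f + M(-16)) = (-420 + 979/5)*(1/(-142) - 16) = -1121*(-1/142 - 16)/5 = -1121/5*(-2273/142) = 2548033/710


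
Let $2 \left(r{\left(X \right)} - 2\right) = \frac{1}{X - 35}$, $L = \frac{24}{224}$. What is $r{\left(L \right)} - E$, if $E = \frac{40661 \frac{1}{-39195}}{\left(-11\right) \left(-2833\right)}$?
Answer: $\frac{2369621268697}{1193340807945} \approx 1.9857$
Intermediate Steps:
$L = \frac{3}{28}$ ($L = 24 \cdot \frac{1}{224} = \frac{3}{28} \approx 0.10714$)
$r{\left(X \right)} = 2 + \frac{1}{2 \left(-35 + X\right)}$ ($r{\left(X \right)} = 2 + \frac{1}{2 \left(X - 35\right)} = 2 + \frac{1}{2 \left(-35 + X\right)}$)
$E = - \frac{40661}{1221433785}$ ($E = \frac{40661 \left(- \frac{1}{39195}\right)}{31163} = \left(- \frac{40661}{39195}\right) \frac{1}{31163} = - \frac{40661}{1221433785} \approx -3.329 \cdot 10^{-5}$)
$r{\left(L \right)} - E = \frac{-139 + 4 \cdot \frac{3}{28}}{2 \left(-35 + \frac{3}{28}\right)} - - \frac{40661}{1221433785} = \frac{-139 + \frac{3}{7}}{2 \left(- \frac{977}{28}\right)} + \frac{40661}{1221433785} = \frac{1}{2} \left(- \frac{28}{977}\right) \left(- \frac{970}{7}\right) + \frac{40661}{1221433785} = \frac{1940}{977} + \frac{40661}{1221433785} = \frac{2369621268697}{1193340807945}$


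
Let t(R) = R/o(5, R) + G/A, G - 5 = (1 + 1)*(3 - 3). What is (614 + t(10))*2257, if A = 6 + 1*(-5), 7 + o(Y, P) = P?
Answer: 4213819/3 ≈ 1.4046e+6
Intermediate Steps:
o(Y, P) = -7 + P
G = 5 (G = 5 + (1 + 1)*(3 - 3) = 5 + 2*0 = 5 + 0 = 5)
A = 1 (A = 6 - 5 = 1)
t(R) = 5 + R/(-7 + R) (t(R) = R/(-7 + R) + 5/1 = R/(-7 + R) + 5*1 = R/(-7 + R) + 5 = 5 + R/(-7 + R))
(614 + t(10))*2257 = (614 + (-35 + 6*10)/(-7 + 10))*2257 = (614 + (-35 + 60)/3)*2257 = (614 + (⅓)*25)*2257 = (614 + 25/3)*2257 = (1867/3)*2257 = 4213819/3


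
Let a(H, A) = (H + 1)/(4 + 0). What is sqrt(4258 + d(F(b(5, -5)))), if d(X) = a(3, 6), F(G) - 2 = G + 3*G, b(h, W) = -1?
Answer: sqrt(4259) ≈ 65.261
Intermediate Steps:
F(G) = 2 + 4*G (F(G) = 2 + (G + 3*G) = 2 + 4*G)
a(H, A) = 1/4 + H/4 (a(H, A) = (1 + H)/4 = (1 + H)*(1/4) = 1/4 + H/4)
d(X) = 1 (d(X) = 1/4 + (1/4)*3 = 1/4 + 3/4 = 1)
sqrt(4258 + d(F(b(5, -5)))) = sqrt(4258 + 1) = sqrt(4259)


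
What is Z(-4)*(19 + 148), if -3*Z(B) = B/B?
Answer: -167/3 ≈ -55.667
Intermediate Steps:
Z(B) = -⅓ (Z(B) = -B/(3*B) = -⅓*1 = -⅓)
Z(-4)*(19 + 148) = -(19 + 148)/3 = -⅓*167 = -167/3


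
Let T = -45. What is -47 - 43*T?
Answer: 1888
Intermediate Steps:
-47 - 43*T = -47 - 43*(-45) = -47 + 1935 = 1888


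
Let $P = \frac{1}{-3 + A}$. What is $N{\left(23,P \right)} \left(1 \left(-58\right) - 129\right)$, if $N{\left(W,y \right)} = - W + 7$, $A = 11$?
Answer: $2992$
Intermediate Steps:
$P = \frac{1}{8}$ ($P = \frac{1}{-3 + 11} = \frac{1}{8} \approx 0.125$)
$N{\left(W,y \right)} = 7 - W$
$N{\left(23,P \right)} \left(1 \left(-58\right) - 129\right) = \left(7 - 23\right) \left(1 \left(-58\right) - 129\right) = \left(7 - 23\right) \left(-58 - 129\right) = \left(-16\right) \left(-187\right) = 2992$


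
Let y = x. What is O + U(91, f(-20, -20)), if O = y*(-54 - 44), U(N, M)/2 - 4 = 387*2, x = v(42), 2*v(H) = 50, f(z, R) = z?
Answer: -894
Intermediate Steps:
v(H) = 25 (v(H) = (½)*50 = 25)
x = 25
y = 25
U(N, M) = 1556 (U(N, M) = 8 + 2*(387*2) = 8 + 2*774 = 8 + 1548 = 1556)
O = -2450 (O = 25*(-54 - 44) = 25*(-98) = -2450)
O + U(91, f(-20, -20)) = -2450 + 1556 = -894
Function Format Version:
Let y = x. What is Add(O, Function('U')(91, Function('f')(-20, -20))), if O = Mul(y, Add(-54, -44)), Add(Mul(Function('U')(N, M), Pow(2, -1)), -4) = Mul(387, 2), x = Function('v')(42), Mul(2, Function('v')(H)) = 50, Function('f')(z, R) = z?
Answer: -894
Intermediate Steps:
Function('v')(H) = 25 (Function('v')(H) = Mul(Rational(1, 2), 50) = 25)
x = 25
y = 25
Function('U')(N, M) = 1556 (Function('U')(N, M) = Add(8, Mul(2, Mul(387, 2))) = Add(8, Mul(2, 774)) = Add(8, 1548) = 1556)
O = -2450 (O = Mul(25, Add(-54, -44)) = Mul(25, -98) = -2450)
Add(O, Function('U')(91, Function('f')(-20, -20))) = Add(-2450, 1556) = -894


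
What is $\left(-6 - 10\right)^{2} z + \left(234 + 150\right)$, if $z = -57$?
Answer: $-14208$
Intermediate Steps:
$\left(-6 - 10\right)^{2} z + \left(234 + 150\right) = \left(-6 - 10\right)^{2} \left(-57\right) + \left(234 + 150\right) = \left(-16\right)^{2} \left(-57\right) + 384 = 256 \left(-57\right) + 384 = -14592 + 384 = -14208$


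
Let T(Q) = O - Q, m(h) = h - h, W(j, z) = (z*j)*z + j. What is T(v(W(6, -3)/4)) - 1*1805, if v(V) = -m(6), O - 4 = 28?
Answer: -1773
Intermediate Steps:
O = 32 (O = 4 + 28 = 32)
W(j, z) = j + j*z**2 (W(j, z) = (j*z)*z + j = j*z**2 + j = j + j*z**2)
m(h) = 0
v(V) = 0 (v(V) = -1*0 = 0)
T(Q) = 32 - Q
T(v(W(6, -3)/4)) - 1*1805 = (32 - 1*0) - 1*1805 = (32 + 0) - 1805 = 32 - 1805 = -1773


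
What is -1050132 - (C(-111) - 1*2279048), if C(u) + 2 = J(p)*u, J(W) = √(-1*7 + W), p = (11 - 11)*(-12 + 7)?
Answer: 1228918 + 111*I*√7 ≈ 1.2289e+6 + 293.68*I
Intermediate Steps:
p = 0 (p = 0*(-5) = 0)
J(W) = √(-7 + W)
C(u) = -2 + I*u*√7 (C(u) = -2 + √(-7 + 0)*u = -2 + √(-7)*u = -2 + (I*√7)*u = -2 + I*u*√7)
-1050132 - (C(-111) - 1*2279048) = -1050132 - ((-2 + I*(-111)*√7) - 1*2279048) = -1050132 - ((-2 - 111*I*√7) - 2279048) = -1050132 - (-2279050 - 111*I*√7) = -1050132 + (2279050 + 111*I*√7) = 1228918 + 111*I*√7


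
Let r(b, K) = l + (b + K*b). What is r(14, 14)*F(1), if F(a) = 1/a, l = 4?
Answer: 214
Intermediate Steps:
r(b, K) = 4 + b + K*b (r(b, K) = 4 + (b + K*b) = 4 + b + K*b)
r(14, 14)*F(1) = (4 + 14 + 14*14)/1 = (4 + 14 + 196)*1 = 214*1 = 214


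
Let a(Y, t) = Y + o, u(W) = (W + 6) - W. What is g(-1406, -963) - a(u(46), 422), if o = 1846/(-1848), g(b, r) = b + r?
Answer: -2193577/924 ≈ -2374.0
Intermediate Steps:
o = -923/924 (o = 1846*(-1/1848) = -923/924 ≈ -0.99892)
u(W) = 6 (u(W) = (6 + W) - W = 6)
a(Y, t) = -923/924 + Y (a(Y, t) = Y - 923/924 = -923/924 + Y)
g(-1406, -963) - a(u(46), 422) = (-1406 - 963) - (-923/924 + 6) = -2369 - 1*4621/924 = -2369 - 4621/924 = -2193577/924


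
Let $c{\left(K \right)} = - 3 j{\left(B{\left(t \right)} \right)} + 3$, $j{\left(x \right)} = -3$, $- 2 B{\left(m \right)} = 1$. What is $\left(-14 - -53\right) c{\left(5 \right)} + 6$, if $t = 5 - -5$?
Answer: $474$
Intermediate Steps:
$t = 10$ ($t = 5 + 5 = 10$)
$B{\left(m \right)} = - \frac{1}{2}$ ($B{\left(m \right)} = \left(- \frac{1}{2}\right) 1 = - \frac{1}{2}$)
$c{\left(K \right)} = 12$ ($c{\left(K \right)} = \left(-3\right) \left(-3\right) + 3 = 9 + 3 = 12$)
$\left(-14 - -53\right) c{\left(5 \right)} + 6 = \left(-14 - -53\right) 12 + 6 = \left(-14 + 53\right) 12 + 6 = 39 \cdot 12 + 6 = 468 + 6 = 474$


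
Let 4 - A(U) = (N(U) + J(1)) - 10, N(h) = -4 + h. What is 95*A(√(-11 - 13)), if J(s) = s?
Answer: 1615 - 190*I*√6 ≈ 1615.0 - 465.4*I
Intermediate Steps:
A(U) = 17 - U (A(U) = 4 - (((-4 + U) + 1) - 10) = 4 - ((-3 + U) - 10) = 4 - (-13 + U) = 4 + (13 - U) = 17 - U)
95*A(√(-11 - 13)) = 95*(17 - √(-11 - 13)) = 95*(17 - √(-24)) = 95*(17 - 2*I*√6) = 1615 - 190*I*√6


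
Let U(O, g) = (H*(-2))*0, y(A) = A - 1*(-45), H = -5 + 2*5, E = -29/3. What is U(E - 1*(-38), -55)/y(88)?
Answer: 0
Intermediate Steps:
E = -29/3 (E = -29*⅓ = -29/3 ≈ -9.6667)
H = 5 (H = -5 + 10 = 5)
y(A) = 45 + A (y(A) = A + 45 = 45 + A)
U(O, g) = 0 (U(O, g) = (5*(-2))*0 = -10*0 = 0)
U(E - 1*(-38), -55)/y(88) = 0/(45 + 88) = 0/133 = 0*(1/133) = 0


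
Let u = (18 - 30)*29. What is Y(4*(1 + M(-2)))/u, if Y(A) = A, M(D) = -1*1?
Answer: 0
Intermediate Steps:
M(D) = -1
u = -348 (u = -12*29 = -348)
Y(4*(1 + M(-2)))/u = (4*(1 - 1))/(-348) = (4*0)*(-1/348) = 0*(-1/348) = 0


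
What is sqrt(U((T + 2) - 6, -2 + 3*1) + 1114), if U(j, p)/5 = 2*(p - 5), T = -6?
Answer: sqrt(1074) ≈ 32.772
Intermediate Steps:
U(j, p) = -50 + 10*p (U(j, p) = 5*(2*(p - 5)) = 5*(2*(-5 + p)) = 5*(-10 + 2*p) = -50 + 10*p)
sqrt(U((T + 2) - 6, -2 + 3*1) + 1114) = sqrt((-50 + 10*(-2 + 3*1)) + 1114) = sqrt((-50 + 10*(-2 + 3)) + 1114) = sqrt((-50 + 10*1) + 1114) = sqrt((-50 + 10) + 1114) = sqrt(-40 + 1114) = sqrt(1074)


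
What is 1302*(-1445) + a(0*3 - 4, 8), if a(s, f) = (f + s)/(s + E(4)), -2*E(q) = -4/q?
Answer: -13169738/7 ≈ -1.8814e+6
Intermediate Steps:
E(q) = 2/q (E(q) = -(-2)/q = 2/q)
a(s, f) = (f + s)/(½ + s) (a(s, f) = (f + s)/(s + 2/4) = (f + s)/(s + 2*(¼)) = (f + s)/(s + ½) = (f + s)/(½ + s))
1302*(-1445) + a(0*3 - 4, 8) = 1302*(-1445) + 2*(8 + (0*3 - 4))/(1 + 2*(0*3 - 4)) = -1881390 + 2*(8 + (0 - 4))/(1 + 2*(0 - 4)) = -1881390 + 2*(8 - 4)/(1 + 2*(-4)) = -1881390 + 2*4/(1 - 8) = -1881390 + 2*4/(-7) = -1881390 + 2*(-⅐)*4 = -1881390 - 8/7 = -13169738/7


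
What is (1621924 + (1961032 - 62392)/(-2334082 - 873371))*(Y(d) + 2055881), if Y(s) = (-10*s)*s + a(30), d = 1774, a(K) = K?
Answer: -51007731758402179756/1069151 ≈ -4.7709e+13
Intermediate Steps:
Y(s) = 30 - 10*s² (Y(s) = (-10*s)*s + 30 = -10*s² + 30 = 30 - 10*s²)
(1621924 + (1961032 - 62392)/(-2334082 - 873371))*(Y(d) + 2055881) = (1621924 + (1961032 - 62392)/(-2334082 - 873371))*((30 - 10*1774²) + 2055881) = (1621924 + 1898640/(-3207453))*((30 - 10*3147076) + 2055881) = (1621924 + 1898640*(-1/3207453))*((30 - 31470760) + 2055881) = (1621924 - 632880/1069151)*(-31470730 + 2055881) = (1734081033644/1069151)*(-29414849) = -51007731758402179756/1069151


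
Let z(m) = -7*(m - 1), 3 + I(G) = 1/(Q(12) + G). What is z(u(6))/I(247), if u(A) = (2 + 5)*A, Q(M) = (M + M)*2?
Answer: 84665/884 ≈ 95.775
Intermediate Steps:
Q(M) = 4*M (Q(M) = (2*M)*2 = 4*M)
u(A) = 7*A
I(G) = -3 + 1/(48 + G) (I(G) = -3 + 1/(4*12 + G) = -3 + 1/(48 + G))
z(m) = 7 - 7*m (z(m) = -7*(-1 + m) = 7 - 7*m)
z(u(6))/I(247) = (7 - 49*6)/(((-143 - 3*247)/(48 + 247))) = (7 - 7*42)/(((-143 - 741)/295)) = (7 - 294)/(((1/295)*(-884))) = -287/(-884/295) = -287*(-295/884) = 84665/884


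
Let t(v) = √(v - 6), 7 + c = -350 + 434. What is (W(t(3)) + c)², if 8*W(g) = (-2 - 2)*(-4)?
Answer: 6241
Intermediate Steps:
c = 77 (c = -7 + (-350 + 434) = -7 + 84 = 77)
t(v) = √(-6 + v)
W(g) = 2 (W(g) = ((-2 - 2)*(-4))/8 = (-4*(-4))/8 = (⅛)*16 = 2)
(W(t(3)) + c)² = (2 + 77)² = 79² = 6241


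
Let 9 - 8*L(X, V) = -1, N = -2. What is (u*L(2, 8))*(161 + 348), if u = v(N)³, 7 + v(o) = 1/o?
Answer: -8589375/32 ≈ -2.6842e+5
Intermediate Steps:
L(X, V) = 5/4 (L(X, V) = 9/8 - ⅛*(-1) = 9/8 + ⅛ = 5/4)
v(o) = -7 + 1/o
u = -3375/8 (u = (-7 + 1/(-2))³ = (-7 - ½)³ = (-15/2)³ = -3375/8 ≈ -421.88)
(u*L(2, 8))*(161 + 348) = (-3375/8*5/4)*(161 + 348) = -16875/32*509 = -8589375/32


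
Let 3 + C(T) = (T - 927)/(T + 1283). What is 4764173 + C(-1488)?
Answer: 195331453/41 ≈ 4.7642e+6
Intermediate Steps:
C(T) = -3 + (-927 + T)/(1283 + T) (C(T) = -3 + (T - 927)/(T + 1283) = -3 + (-927 + T)/(1283 + T))
4764173 + C(-1488) = 4764173 + 2*(-2388 - 1*(-1488))/(1283 - 1488) = 4764173 + 2*(-2388 + 1488)/(-205) = 4764173 + 2*(-1/205)*(-900) = 4764173 + 360/41 = 195331453/41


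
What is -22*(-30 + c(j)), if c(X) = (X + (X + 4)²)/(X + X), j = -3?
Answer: 1958/3 ≈ 652.67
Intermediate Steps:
c(X) = (X + (4 + X)²)/(2*X) (c(X) = (X + (4 + X)²)/((2*X)) = (X + (4 + X)²)*(1/(2*X)) = (X + (4 + X)²)/(2*X))
-22*(-30 + c(j)) = -22*(-30 + (½)*(-3 + (4 - 3)²)/(-3)) = -22*(-30 + (½)*(-⅓)*(-3 + 1²)) = -22*(-30 + (½)*(-⅓)*(-3 + 1)) = -22*(-30 + (½)*(-⅓)*(-2)) = -22*(-30 + ⅓) = -22*(-89/3) = 1958/3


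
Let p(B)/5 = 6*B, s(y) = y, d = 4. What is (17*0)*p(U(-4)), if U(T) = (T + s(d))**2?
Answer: 0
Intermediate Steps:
U(T) = (4 + T)**2 (U(T) = (T + 4)**2 = (4 + T)**2)
p(B) = 30*B (p(B) = 5*(6*B) = 30*B)
(17*0)*p(U(-4)) = (17*0)*(30*(4 - 4)**2) = 0*(30*0**2) = 0*(30*0) = 0*0 = 0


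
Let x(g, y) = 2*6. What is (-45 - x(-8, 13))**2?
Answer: 3249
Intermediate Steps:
x(g, y) = 12
(-45 - x(-8, 13))**2 = (-45 - 1*12)**2 = (-45 - 12)**2 = (-57)**2 = 3249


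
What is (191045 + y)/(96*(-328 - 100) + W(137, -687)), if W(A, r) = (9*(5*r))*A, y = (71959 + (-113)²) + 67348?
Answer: -343121/4276443 ≈ -0.080235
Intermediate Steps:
y = 152076 (y = (71959 + 12769) + 67348 = 84728 + 67348 = 152076)
W(A, r) = 45*A*r (W(A, r) = (45*r)*A = 45*A*r)
(191045 + y)/(96*(-328 - 100) + W(137, -687)) = (191045 + 152076)/(96*(-328 - 100) + 45*137*(-687)) = 343121/(96*(-428) - 4235355) = 343121/(-41088 - 4235355) = 343121/(-4276443) = 343121*(-1/4276443) = -343121/4276443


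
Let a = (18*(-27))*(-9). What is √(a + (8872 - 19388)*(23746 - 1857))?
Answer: 5*I*√9207214 ≈ 15172.0*I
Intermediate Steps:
a = 4374 (a = -486*(-9) = 4374)
√(a + (8872 - 19388)*(23746 - 1857)) = √(4374 + (8872 - 19388)*(23746 - 1857)) = √(4374 - 10516*21889) = √(4374 - 230184724) = √(-230180350) = 5*I*√9207214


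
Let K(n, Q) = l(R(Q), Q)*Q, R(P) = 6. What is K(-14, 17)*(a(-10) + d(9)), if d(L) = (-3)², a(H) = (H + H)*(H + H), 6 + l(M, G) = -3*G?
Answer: -396321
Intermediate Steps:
l(M, G) = -6 - 3*G
K(n, Q) = Q*(-6 - 3*Q) (K(n, Q) = (-6 - 3*Q)*Q = Q*(-6 - 3*Q))
a(H) = 4*H² (a(H) = (2*H)*(2*H) = 4*H²)
d(L) = 9
K(-14, 17)*(a(-10) + d(9)) = (-3*17*(2 + 17))*(4*(-10)² + 9) = (-3*17*19)*(4*100 + 9) = -969*(400 + 9) = -969*409 = -396321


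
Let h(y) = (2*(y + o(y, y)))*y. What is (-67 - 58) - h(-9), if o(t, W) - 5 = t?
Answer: -359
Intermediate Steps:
o(t, W) = 5 + t
h(y) = y*(10 + 4*y) (h(y) = (2*(y + (5 + y)))*y = (2*(5 + 2*y))*y = (10 + 4*y)*y = y*(10 + 4*y))
(-67 - 58) - h(-9) = (-67 - 58) - 2*(-9)*(5 + 2*(-9)) = -125 - 2*(-9)*(5 - 18) = -125 - 2*(-9)*(-13) = -125 - 1*234 = -125 - 234 = -359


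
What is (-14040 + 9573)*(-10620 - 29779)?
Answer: 180462333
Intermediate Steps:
(-14040 + 9573)*(-10620 - 29779) = -4467*(-40399) = 180462333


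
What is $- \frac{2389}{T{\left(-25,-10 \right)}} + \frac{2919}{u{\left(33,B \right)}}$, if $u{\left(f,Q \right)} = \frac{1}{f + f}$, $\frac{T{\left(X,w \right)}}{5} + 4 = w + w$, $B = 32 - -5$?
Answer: $\frac{23120869}{120} \approx 1.9267 \cdot 10^{5}$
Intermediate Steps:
$B = 37$ ($B = 32 + 5 = 37$)
$T{\left(X,w \right)} = -20 + 10 w$ ($T{\left(X,w \right)} = -20 + 5 \left(w + w\right) = -20 + 5 \cdot 2 w = -20 + 10 w$)
$u{\left(f,Q \right)} = \frac{1}{2 f}$
$- \frac{2389}{T{\left(-25,-10 \right)}} + \frac{2919}{u{\left(33,B \right)}} = - \frac{2389}{-20 + 10 \left(-10\right)} + \frac{2919}{\frac{1}{2} \cdot \frac{1}{33}} = - \frac{2389}{-20 - 100} + \frac{2919}{\frac{1}{2} \cdot \frac{1}{33}} = - \frac{2389}{-120} + 2919 \frac{1}{\frac{1}{66}} = \left(-2389\right) \left(- \frac{1}{120}\right) + 2919 \cdot 66 = \frac{2389}{120} + 192654 = \frac{23120869}{120}$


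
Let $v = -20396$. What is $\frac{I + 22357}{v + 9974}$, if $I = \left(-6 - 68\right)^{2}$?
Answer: $- \frac{27833}{10422} \approx -2.6706$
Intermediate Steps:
$I = 5476$ ($I = \left(-74\right)^{2} = 5476$)
$\frac{I + 22357}{v + 9974} = \frac{5476 + 22357}{-20396 + 9974} = \frac{27833}{-10422} = 27833 \left(- \frac{1}{10422}\right) = - \frac{27833}{10422}$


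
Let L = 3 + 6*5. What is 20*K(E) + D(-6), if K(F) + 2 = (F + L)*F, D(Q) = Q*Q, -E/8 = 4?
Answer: -644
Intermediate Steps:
E = -32 (E = -8*4 = -32)
D(Q) = Q²
L = 33 (L = 3 + 30 = 33)
K(F) = -2 + F*(33 + F) (K(F) = -2 + (F + 33)*F = -2 + (33 + F)*F = -2 + F*(33 + F))
20*K(E) + D(-6) = 20*(-2 + (-32)² + 33*(-32)) + (-6)² = 20*(-2 + 1024 - 1056) + 36 = 20*(-34) + 36 = -680 + 36 = -644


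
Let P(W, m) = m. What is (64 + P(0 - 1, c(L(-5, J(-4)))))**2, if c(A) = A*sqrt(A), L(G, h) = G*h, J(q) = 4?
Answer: -3904 - 5120*I*sqrt(5) ≈ -3904.0 - 11449.0*I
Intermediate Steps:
c(A) = A**(3/2)
(64 + P(0 - 1, c(L(-5, J(-4)))))**2 = (64 + (-5*4)**(3/2))**2 = (64 + (-20)**(3/2))**2 = (64 - 40*I*sqrt(5))**2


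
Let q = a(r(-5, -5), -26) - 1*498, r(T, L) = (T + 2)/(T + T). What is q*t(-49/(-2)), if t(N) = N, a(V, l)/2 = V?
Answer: -121863/10 ≈ -12186.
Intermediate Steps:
r(T, L) = (2 + T)/(2*T) (r(T, L) = (2 + T)/((2*T)) = (2 + T)*(1/(2*T)) = (2 + T)/(2*T))
a(V, l) = 2*V
q = -2487/5 (q = 2*((½)*(2 - 5)/(-5)) - 1*498 = 2*((½)*(-⅕)*(-3)) - 498 = 2*(3/10) - 498 = ⅗ - 498 = -2487/5 ≈ -497.40)
q*t(-49/(-2)) = -(-121863)/(5*(-2)) = -(-121863)*(-1)/(5*2) = -2487/5*49/2 = -121863/10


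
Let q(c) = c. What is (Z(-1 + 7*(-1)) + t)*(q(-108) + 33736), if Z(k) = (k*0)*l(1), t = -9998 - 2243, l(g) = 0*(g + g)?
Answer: -411640348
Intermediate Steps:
l(g) = 0 (l(g) = 0*(2*g) = 0)
t = -12241
Z(k) = 0 (Z(k) = (k*0)*0 = 0*0 = 0)
(Z(-1 + 7*(-1)) + t)*(q(-108) + 33736) = (0 - 12241)*(-108 + 33736) = -12241*33628 = -411640348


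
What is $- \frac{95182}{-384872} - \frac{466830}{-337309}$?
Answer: $\frac{15126824357}{9272913532} \approx 1.6313$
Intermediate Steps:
$- \frac{95182}{-384872} - \frac{466830}{-337309} = \left(-95182\right) \left(- \frac{1}{384872}\right) - - \frac{66690}{48187} = \frac{47591}{192436} + \frac{66690}{48187} = \frac{15126824357}{9272913532}$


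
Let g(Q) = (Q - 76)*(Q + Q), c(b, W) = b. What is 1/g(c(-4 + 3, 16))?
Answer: 1/154 ≈ 0.0064935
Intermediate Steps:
g(Q) = 2*Q*(-76 + Q) (g(Q) = (-76 + Q)*(2*Q) = 2*Q*(-76 + Q))
1/g(c(-4 + 3, 16)) = 1/(2*(-4 + 3)*(-76 + (-4 + 3))) = 1/(2*(-1)*(-76 - 1)) = 1/(2*(-1)*(-77)) = 1/154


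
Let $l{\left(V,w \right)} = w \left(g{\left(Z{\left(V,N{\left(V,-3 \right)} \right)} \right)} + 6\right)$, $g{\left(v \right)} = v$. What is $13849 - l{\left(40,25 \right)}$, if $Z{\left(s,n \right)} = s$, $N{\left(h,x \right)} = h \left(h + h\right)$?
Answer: $12699$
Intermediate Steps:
$N{\left(h,x \right)} = 2 h^{2}$ ($N{\left(h,x \right)} = h 2 h = 2 h^{2}$)
$l{\left(V,w \right)} = w \left(6 + V\right)$ ($l{\left(V,w \right)} = w \left(V + 6\right) = w \left(6 + V\right)$)
$13849 - l{\left(40,25 \right)} = 13849 - 25 \left(6 + 40\right) = 13849 - 25 \cdot 46 = 13849 - 1150 = 12699$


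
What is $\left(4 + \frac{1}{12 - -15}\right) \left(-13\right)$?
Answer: $- \frac{1417}{27} \approx -52.482$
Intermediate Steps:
$\left(4 + \frac{1}{12 - -15}\right) \left(-13\right) = \left(4 + \frac{1}{12 + 15}\right) \left(-13\right) = \left(4 + \frac{1}{27}\right) \left(-13\right) = \frac{109}{27} \left(-13\right) = - \frac{1417}{27}$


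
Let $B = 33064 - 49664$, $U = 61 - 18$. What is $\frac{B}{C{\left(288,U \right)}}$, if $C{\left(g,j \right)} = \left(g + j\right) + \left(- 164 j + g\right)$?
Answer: $\frac{16600}{6433} \approx 2.5804$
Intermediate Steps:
$U = 43$ ($U = 61 - 18 = 43$)
$C{\left(g,j \right)} = - 163 j + 2 g$ ($C{\left(g,j \right)} = \left(g + j\right) + \left(g - 164 j\right) = - 163 j + 2 g$)
$B = -16600$ ($B = 33064 - 49664 = -16600$)
$\frac{B}{C{\left(288,U \right)}} = - \frac{16600}{\left(-163\right) 43 + 2 \cdot 288} = - \frac{16600}{-7009 + 576} = - \frac{16600}{-6433} = \left(-16600\right) \left(- \frac{1}{6433}\right) = \frac{16600}{6433}$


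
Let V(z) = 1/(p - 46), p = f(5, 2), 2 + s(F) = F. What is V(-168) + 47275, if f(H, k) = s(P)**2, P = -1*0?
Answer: 1985549/42 ≈ 47275.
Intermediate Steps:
P = 0
s(F) = -2 + F
f(H, k) = 4 (f(H, k) = (-2 + 0)**2 = (-2)**2 = 4)
p = 4
V(z) = -1/42 (V(z) = 1/(4 - 46) = 1/(-42) = -1/42)
V(-168) + 47275 = -1/42 + 47275 = 1985549/42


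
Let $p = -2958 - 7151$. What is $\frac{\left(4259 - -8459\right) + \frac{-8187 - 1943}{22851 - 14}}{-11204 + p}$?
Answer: $- \frac{290430836}{486724981} \approx -0.5967$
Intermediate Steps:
$p = -10109$
$\frac{\left(4259 - -8459\right) + \frac{-8187 - 1943}{22851 - 14}}{-11204 + p} = \frac{\left(4259 - -8459\right) + \frac{-8187 - 1943}{22851 - 14}}{-11204 - 10109} = \frac{\left(4259 + 8459\right) - \frac{10130}{22837}}{-21313} = \left(12718 - \frac{10130}{22837}\right) \left(- \frac{1}{21313}\right) = \frac{290430836}{22837} \left(- \frac{1}{21313}\right) = - \frac{290430836}{486724981}$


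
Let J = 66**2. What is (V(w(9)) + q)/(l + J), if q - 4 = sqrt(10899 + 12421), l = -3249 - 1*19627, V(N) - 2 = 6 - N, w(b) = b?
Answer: -3/18520 - sqrt(5830)/9260 ≈ -0.0084076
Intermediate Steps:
V(N) = 8 - N (V(N) = 2 + (6 - N) = 8 - N)
J = 4356
l = -22876 (l = -3249 - 19627 = -22876)
q = 4 + 2*sqrt(5830) (q = 4 + sqrt(10899 + 12421) = 4 + sqrt(23320) = 4 + 2*sqrt(5830) ≈ 156.71)
(V(w(9)) + q)/(l + J) = ((8 - 1*9) + (4 + 2*sqrt(5830)))/(-22876 + 4356) = ((8 - 9) + (4 + 2*sqrt(5830)))/(-18520) = (-1 + (4 + 2*sqrt(5830)))*(-1/18520) = (3 + 2*sqrt(5830))*(-1/18520) = -3/18520 - sqrt(5830)/9260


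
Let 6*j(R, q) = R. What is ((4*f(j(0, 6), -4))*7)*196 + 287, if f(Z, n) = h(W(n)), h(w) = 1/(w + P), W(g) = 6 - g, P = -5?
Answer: 6923/5 ≈ 1384.6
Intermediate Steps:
j(R, q) = R/6
h(w) = 1/(-5 + w) (h(w) = 1/(w - 5) = 1/(-5 + w))
f(Z, n) = 1/(1 - n) (f(Z, n) = 1/(-5 + (6 - n)) = 1/(1 - n))
((4*f(j(0, 6), -4))*7)*196 + 287 = ((4*(-1/(-1 - 4)))*7)*196 + 287 = ((4*(-1/(-5)))*7)*196 + 287 = ((4*(-1*(-1/5)))*7)*196 + 287 = ((4*(1/5))*7)*196 + 287 = ((4/5)*7)*196 + 287 = (28/5)*196 + 287 = 5488/5 + 287 = 6923/5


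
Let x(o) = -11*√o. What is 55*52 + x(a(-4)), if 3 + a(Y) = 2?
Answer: 2860 - 11*I ≈ 2860.0 - 11.0*I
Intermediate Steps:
a(Y) = -1 (a(Y) = -3 + 2 = -1)
55*52 + x(a(-4)) = 55*52 - 11*I = 2860 - 11*I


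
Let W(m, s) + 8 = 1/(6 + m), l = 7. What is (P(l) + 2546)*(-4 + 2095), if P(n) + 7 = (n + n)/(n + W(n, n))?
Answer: 10554671/2 ≈ 5.2773e+6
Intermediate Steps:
W(m, s) = -8 + 1/(6 + m)
P(n) = -7 + 2*n/(n + (-47 - 8*n)/(6 + n)) (P(n) = -7 + (n + n)/(n + (-47 - 8*n)/(6 + n)) = -7 + (2*n)/(n + (-47 - 8*n)/(6 + n)) = -7 + 2*n/(n + (-47 - 8*n)/(6 + n)))
(P(l) + 2546)*(-4 + 2095) = ((329 - 5*7² + 26*7)/(-47 + 7² - 2*7) + 2546)*(-4 + 2095) = ((329 - 5*49 + 182)/(-47 + 49 - 14) + 2546)*2091 = ((329 - 245 + 182)/(-12) + 2546)*2091 = (-1/12*266 + 2546)*2091 = (-133/6 + 2546)*2091 = (15143/6)*2091 = 10554671/2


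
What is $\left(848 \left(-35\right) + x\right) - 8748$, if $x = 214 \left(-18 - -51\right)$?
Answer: $-31366$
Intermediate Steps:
$x = 7062$ ($x = 214 \left(-18 + 51\right) = 214 \cdot 33 = 7062$)
$\left(848 \left(-35\right) + x\right) - 8748 = \left(848 \left(-35\right) + 7062\right) - 8748 = \left(-29680 + 7062\right) - 8748 = -22618 - 8748 = -31366$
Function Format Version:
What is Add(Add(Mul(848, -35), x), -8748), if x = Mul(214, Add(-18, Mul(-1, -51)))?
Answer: -31366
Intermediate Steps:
x = 7062 (x = Mul(214, Add(-18, 51)) = Mul(214, 33) = 7062)
Add(Add(Mul(848, -35), x), -8748) = Add(Add(Mul(848, -35), 7062), -8748) = Add(Add(-29680, 7062), -8748) = Add(-22618, -8748) = -31366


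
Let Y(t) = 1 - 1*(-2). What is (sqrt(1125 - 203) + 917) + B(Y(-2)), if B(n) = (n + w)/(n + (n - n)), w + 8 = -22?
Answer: 908 + sqrt(922) ≈ 938.36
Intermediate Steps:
Y(t) = 3 (Y(t) = 1 + 2 = 3)
w = -30 (w = -8 - 22 = -30)
B(n) = (-30 + n)/n (B(n) = (n - 30)/(n + (n - n)) = (-30 + n)/(n + 0) = (-30 + n)/n)
(sqrt(1125 - 203) + 917) + B(Y(-2)) = (sqrt(1125 - 203) + 917) + (-30 + 3)/3 = (sqrt(922) + 917) + (1/3)*(-27) = (917 + sqrt(922)) - 9 = 908 + sqrt(922)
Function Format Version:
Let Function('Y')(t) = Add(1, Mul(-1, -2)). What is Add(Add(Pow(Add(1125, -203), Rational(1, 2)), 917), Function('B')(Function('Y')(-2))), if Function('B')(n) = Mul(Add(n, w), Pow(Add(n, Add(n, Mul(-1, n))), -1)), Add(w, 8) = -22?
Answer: Add(908, Pow(922, Rational(1, 2))) ≈ 938.36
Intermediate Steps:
Function('Y')(t) = 3 (Function('Y')(t) = Add(1, 2) = 3)
w = -30 (w = Add(-8, -22) = -30)
Function('B')(n) = Mul(Pow(n, -1), Add(-30, n)) (Function('B')(n) = Mul(Add(n, -30), Pow(Add(n, Add(n, Mul(-1, n))), -1)) = Mul(Add(-30, n), Pow(Add(n, 0), -1)) = Mul(Add(-30, n), Pow(n, -1)) = Mul(Pow(n, -1), Add(-30, n)))
Add(Add(Pow(Add(1125, -203), Rational(1, 2)), 917), Function('B')(Function('Y')(-2))) = Add(Add(Pow(Add(1125, -203), Rational(1, 2)), 917), Mul(Pow(3, -1), Add(-30, 3))) = Add(Add(Pow(922, Rational(1, 2)), 917), Mul(Rational(1, 3), -27)) = Add(Add(917, Pow(922, Rational(1, 2))), -9) = Add(908, Pow(922, Rational(1, 2)))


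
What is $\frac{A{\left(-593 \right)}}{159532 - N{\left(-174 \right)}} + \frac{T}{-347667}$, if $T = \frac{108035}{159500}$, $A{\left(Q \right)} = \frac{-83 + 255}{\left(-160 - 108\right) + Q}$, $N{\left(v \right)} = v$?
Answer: $- \frac{47830295581}{14951279673075900} \approx -3.1991 \cdot 10^{-6}$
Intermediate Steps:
$A{\left(Q \right)} = \frac{172}{-268 + Q}$
$T = \frac{21607}{31900}$ ($T = 108035 \cdot \frac{1}{159500} = \frac{21607}{31900} \approx 0.67734$)
$\frac{A{\left(-593 \right)}}{159532 - N{\left(-174 \right)}} + \frac{T}{-347667} = \frac{172 \frac{1}{-268 - 593}}{159532 - -174} + \frac{21607}{31900 \left(-347667\right)} = \frac{172 \frac{1}{-861}}{159532 + 174} + \frac{21607}{31900} \left(- \frac{1}{347667}\right) = \frac{172 \left(- \frac{1}{861}\right)}{159706} - \frac{1271}{652386900} = \left(- \frac{172}{861}\right) \frac{1}{159706} - \frac{1271}{652386900} = - \frac{86}{68753433} - \frac{1271}{652386900} = - \frac{47830295581}{14951279673075900}$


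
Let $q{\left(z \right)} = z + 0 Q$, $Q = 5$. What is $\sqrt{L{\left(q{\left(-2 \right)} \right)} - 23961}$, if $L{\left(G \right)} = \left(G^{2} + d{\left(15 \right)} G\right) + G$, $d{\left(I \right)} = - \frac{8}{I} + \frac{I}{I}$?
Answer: $\frac{i \sqrt{5390985}}{15} \approx 154.79 i$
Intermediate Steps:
$q{\left(z \right)} = z$ ($q{\left(z \right)} = z + 0 \cdot 5 = z + 0 = z$)
$d{\left(I \right)} = 1 - \frac{8}{I}$ ($d{\left(I \right)} = - \frac{8}{I} + 1 = 1 - \frac{8}{I}$)
$L{\left(G \right)} = G^{2} + \frac{22 G}{15}$ ($L{\left(G \right)} = \left(G^{2} + \frac{-8 + 15}{15} G\right) + G = \left(G^{2} + \frac{1}{15} \cdot 7 G\right) + G = \left(G^{2} + \frac{7 G}{15}\right) + G = G^{2} + \frac{22 G}{15}$)
$\sqrt{L{\left(q{\left(-2 \right)} \right)} - 23961} = \sqrt{\frac{1}{15} \left(-2\right) \left(22 + 15 \left(-2\right)\right) - 23961} = \sqrt{\frac{1}{15} \left(-2\right) \left(22 - 30\right) - 23961} = \sqrt{\frac{1}{15} \left(-2\right) \left(-8\right) - 23961} = \sqrt{\frac{16}{15} - 23961} = \sqrt{- \frac{359399}{15}} = \frac{i \sqrt{5390985}}{15}$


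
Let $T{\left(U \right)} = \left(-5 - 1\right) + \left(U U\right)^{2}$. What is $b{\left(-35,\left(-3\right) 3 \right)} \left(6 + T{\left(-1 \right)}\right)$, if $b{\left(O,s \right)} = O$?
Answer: $-35$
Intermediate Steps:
$T{\left(U \right)} = -6 + U^{4}$ ($T{\left(U \right)} = -6 + \left(U^{2}\right)^{2} = -6 + U^{4}$)
$b{\left(-35,\left(-3\right) 3 \right)} \left(6 + T{\left(-1 \right)}\right) = - 35 \left(6 - \left(6 - \left(-1\right)^{4}\right)\right) = - 35 \left(6 + \left(-6 + 1\right)\right) = - 35 \left(6 - 5\right) = \left(-35\right) 1 = -35$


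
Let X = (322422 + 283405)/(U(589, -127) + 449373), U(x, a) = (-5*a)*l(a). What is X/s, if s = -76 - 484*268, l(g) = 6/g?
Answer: -605827/58319329284 ≈ -1.0388e-5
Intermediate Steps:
U(x, a) = -30 (U(x, a) = (-5*a)*(6/a) = -30)
s = -129788 (s = -76 - 129712 = -129788)
X = 605827/449343 (X = (322422 + 283405)/(-30 + 449373) = 605827/449343 ≈ 1.3483)
X/s = (605827/449343)/(-129788) = (605827/449343)*(-1/129788) = -605827/58319329284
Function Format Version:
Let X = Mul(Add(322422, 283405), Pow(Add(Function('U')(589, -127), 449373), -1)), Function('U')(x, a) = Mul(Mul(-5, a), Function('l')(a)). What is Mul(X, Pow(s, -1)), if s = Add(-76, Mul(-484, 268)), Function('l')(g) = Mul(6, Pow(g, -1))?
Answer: Rational(-605827, 58319329284) ≈ -1.0388e-5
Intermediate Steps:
Function('U')(x, a) = -30 (Function('U')(x, a) = Mul(Mul(-5, a), Mul(6, Pow(a, -1))) = -30)
s = -129788 (s = Add(-76, -129712) = -129788)
X = Rational(605827, 449343) (X = Mul(Add(322422, 283405), Pow(Add(-30, 449373), -1)) = Mul(605827, Pow(449343, -1)) = Mul(605827, Rational(1, 449343)) = Rational(605827, 449343) ≈ 1.3483)
Mul(X, Pow(s, -1)) = Mul(Rational(605827, 449343), Pow(-129788, -1)) = Mul(Rational(605827, 449343), Rational(-1, 129788)) = Rational(-605827, 58319329284)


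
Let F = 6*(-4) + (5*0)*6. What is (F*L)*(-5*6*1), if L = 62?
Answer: 44640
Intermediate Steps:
F = -24 (F = -24 + 0*6 = -24 + 0 = -24)
(F*L)*(-5*6*1) = (-24*62)*(-5*6*1) = -(-44640) = -1488*(-30) = 44640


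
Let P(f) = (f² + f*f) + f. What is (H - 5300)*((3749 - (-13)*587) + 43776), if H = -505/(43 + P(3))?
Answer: -4684192245/16 ≈ -2.9276e+8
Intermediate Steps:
P(f) = f + 2*f² (P(f) = (f² + f²) + f = 2*f² + f = f + 2*f²)
H = -505/64 (H = -505/(43 + 3*(1 + 2*3)) = -505/(43 + 3*(1 + 6)) = -505/(43 + 3*7) = -505/(43 + 21) = -505/64 ≈ -7.8906)
(H - 5300)*((3749 - (-13)*587) + 43776) = (-505/64 - 5300)*((3749 - (-13)*587) + 43776) = -339705*((3749 - 1*(-7631)) + 43776)/64 = -339705*((3749 + 7631) + 43776)/64 = -339705*(11380 + 43776)/64 = -339705/64*55156 = -4684192245/16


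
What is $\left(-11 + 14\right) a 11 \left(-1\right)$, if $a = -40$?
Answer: $1320$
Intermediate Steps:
$\left(-11 + 14\right) a 11 \left(-1\right) = \left(-11 + 14\right) \left(-40\right) 11 \left(-1\right) = 3 \left(-40\right) \left(-11\right) = \left(-120\right) \left(-11\right) = 1320$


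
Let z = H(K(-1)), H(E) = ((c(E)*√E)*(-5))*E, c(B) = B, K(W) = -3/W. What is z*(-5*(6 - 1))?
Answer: 1125*√3 ≈ 1948.6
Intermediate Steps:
H(E) = -5*E^(5/2) (H(E) = ((E*√E)*(-5))*E = (E^(3/2)*(-5))*E = (-5*E^(3/2))*E = -5*E^(5/2))
z = -45*√3 (z = -5*9*√3*(-1/(-1))^(5/2) = -5*9*√3 = -45*√3 ≈ -77.942)
z*(-5*(6 - 1)) = (-45*√3)*(-5*(6 - 1)) = (-45*√3)*(-5*5) = -45*√3*(-25) = 1125*√3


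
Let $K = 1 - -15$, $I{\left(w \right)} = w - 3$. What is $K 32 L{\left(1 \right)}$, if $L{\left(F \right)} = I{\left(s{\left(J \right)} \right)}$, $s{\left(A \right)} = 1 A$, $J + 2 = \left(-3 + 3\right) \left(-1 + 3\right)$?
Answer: $-2560$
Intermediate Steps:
$J = -2$ ($J = -2 + \left(-3 + 3\right) \left(-1 + 3\right) = -2 + 0 \cdot 2 = -2 + 0 = -2$)
$s{\left(A \right)} = A$
$I{\left(w \right)} = -3 + w$
$L{\left(F \right)} = -5$ ($L{\left(F \right)} = -3 - 2 = -5$)
$K = 16$ ($K = 1 + 15 = 16$)
$K 32 L{\left(1 \right)} = 16 \cdot 32 \left(-5\right) = 512 \left(-5\right) = -2560$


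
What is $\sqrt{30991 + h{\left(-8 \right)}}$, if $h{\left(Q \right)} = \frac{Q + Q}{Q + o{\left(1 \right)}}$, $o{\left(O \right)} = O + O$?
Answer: $\frac{\sqrt{278943}}{3} \approx 176.05$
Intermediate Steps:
$o{\left(O \right)} = 2 O$
$h{\left(Q \right)} = \frac{2 Q}{2 + Q}$ ($h{\left(Q \right)} = \frac{Q + Q}{Q + 2 \cdot 1} = \frac{2 Q}{Q + 2} = \frac{2 Q}{2 + Q}$)
$\sqrt{30991 + h{\left(-8 \right)}} = \sqrt{30991 + 2 \left(-8\right) \frac{1}{2 - 8}} = \sqrt{30991 + 2 \left(-8\right) \frac{1}{-6}} = \sqrt{30991 + 2 \left(-8\right) \left(- \frac{1}{6}\right)} = \sqrt{30991 + \frac{8}{3}} = \sqrt{\frac{92981}{3}} = \frac{\sqrt{278943}}{3}$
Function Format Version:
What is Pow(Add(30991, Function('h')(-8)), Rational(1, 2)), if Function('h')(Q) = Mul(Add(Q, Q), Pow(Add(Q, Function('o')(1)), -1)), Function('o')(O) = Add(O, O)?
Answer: Mul(Rational(1, 3), Pow(278943, Rational(1, 2))) ≈ 176.05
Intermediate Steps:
Function('o')(O) = Mul(2, O)
Function('h')(Q) = Mul(2, Q, Pow(Add(2, Q), -1)) (Function('h')(Q) = Mul(Add(Q, Q), Pow(Add(Q, Mul(2, 1)), -1)) = Mul(Mul(2, Q), Pow(Add(Q, 2), -1)) = Mul(Mul(2, Q), Pow(Add(2, Q), -1)) = Mul(2, Q, Pow(Add(2, Q), -1)))
Pow(Add(30991, Function('h')(-8)), Rational(1, 2)) = Pow(Add(30991, Mul(2, -8, Pow(Add(2, -8), -1))), Rational(1, 2)) = Pow(Add(30991, Mul(2, -8, Pow(-6, -1))), Rational(1, 2)) = Pow(Add(30991, Mul(2, -8, Rational(-1, 6))), Rational(1, 2)) = Pow(Add(30991, Rational(8, 3)), Rational(1, 2)) = Pow(Rational(92981, 3), Rational(1, 2)) = Mul(Rational(1, 3), Pow(278943, Rational(1, 2)))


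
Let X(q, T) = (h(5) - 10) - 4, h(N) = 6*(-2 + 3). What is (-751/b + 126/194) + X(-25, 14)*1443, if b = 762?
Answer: -853288057/73914 ≈ -11544.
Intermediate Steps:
h(N) = 6 (h(N) = 6*1 = 6)
X(q, T) = -8 (X(q, T) = (6 - 10) - 4 = -4 - 4 = -8)
(-751/b + 126/194) + X(-25, 14)*1443 = (-751/762 + 126/194) - 8*1443 = (-751*1/762 + 126*(1/194)) - 11544 = (-751/762 + 63/97) - 11544 = -24841/73914 - 11544 = -853288057/73914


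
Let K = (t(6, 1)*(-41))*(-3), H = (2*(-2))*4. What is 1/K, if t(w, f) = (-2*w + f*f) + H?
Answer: -1/3321 ≈ -0.00030111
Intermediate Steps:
H = -16 (H = -4*4 = -16)
t(w, f) = -16 + f² - 2*w (t(w, f) = (-2*w + f*f) - 16 = (-2*w + f²) - 16 = (f² - 2*w) - 16 = -16 + f² - 2*w)
K = -3321 (K = ((-16 + 1² - 2*6)*(-41))*(-3) = ((-16 + 1 - 12)*(-41))*(-3) = -27*(-41)*(-3) = 1107*(-3) = -3321)
1/K = 1/(-3321) = -1/3321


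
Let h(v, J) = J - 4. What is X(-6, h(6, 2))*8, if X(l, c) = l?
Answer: -48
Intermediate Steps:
h(v, J) = -4 + J
X(-6, h(6, 2))*8 = -6*8 = -48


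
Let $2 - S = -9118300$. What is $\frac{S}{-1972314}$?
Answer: $- \frac{1519717}{328719} \approx -4.6231$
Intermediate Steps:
$S = 9118302$ ($S = 2 - -9118300 = 2 + 9118300 = 9118302$)
$\frac{S}{-1972314} = \frac{9118302}{-1972314} = 9118302 \left(- \frac{1}{1972314}\right) = - \frac{1519717}{328719}$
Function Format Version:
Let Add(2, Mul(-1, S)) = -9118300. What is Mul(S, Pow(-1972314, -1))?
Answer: Rational(-1519717, 328719) ≈ -4.6231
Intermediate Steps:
S = 9118302 (S = Add(2, Mul(-1, -9118300)) = Add(2, 9118300) = 9118302)
Mul(S, Pow(-1972314, -1)) = Mul(9118302, Pow(-1972314, -1)) = Mul(9118302, Rational(-1, 1972314)) = Rational(-1519717, 328719)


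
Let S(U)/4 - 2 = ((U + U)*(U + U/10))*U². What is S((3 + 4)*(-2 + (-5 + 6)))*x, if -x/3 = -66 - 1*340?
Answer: 128723112/5 ≈ 2.5745e+7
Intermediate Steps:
x = 1218 (x = -3*(-66 - 1*340) = -3*(-66 - 340) = -3*(-406) = 1218)
S(U) = 8 + 44*U⁴/5 (S(U) = 8 + 4*(((U + U)*(U + U/10))*U²) = 8 + 4*(((2*U)*(U + U*(⅒)))*U²) = 8 + 4*(((2*U)*(U + U/10))*U²) = 8 + 4*(((2*U)*(11*U/10))*U²) = 8 + 4*((11*U²/5)*U²) = 8 + 4*(11*U⁴/5) = 8 + 44*U⁴/5)
S((3 + 4)*(-2 + (-5 + 6)))*x = (8 + 44*((3 + 4)*(-2 + (-5 + 6)))⁴/5)*1218 = (8 + 44*(7*(-2 + 1))⁴/5)*1218 = (8 + 44*(7*(-1))⁴/5)*1218 = (8 + (44/5)*(-7)⁴)*1218 = (8 + (44/5)*2401)*1218 = (8 + 105644/5)*1218 = (105684/5)*1218 = 128723112/5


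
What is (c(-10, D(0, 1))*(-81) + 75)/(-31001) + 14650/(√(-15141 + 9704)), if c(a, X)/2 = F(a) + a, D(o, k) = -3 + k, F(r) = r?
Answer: -3315/31001 - 14650*I*√5437/5437 ≈ -0.10693 - 198.68*I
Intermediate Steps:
c(a, X) = 4*a (c(a, X) = 2*(a + a) = 2*(2*a) = 4*a)
(c(-10, D(0, 1))*(-81) + 75)/(-31001) + 14650/(√(-15141 + 9704)) = ((4*(-10))*(-81) + 75)/(-31001) + 14650/(√(-15141 + 9704)) = (-40*(-81) + 75)*(-1/31001) + 14650/(√(-5437)) = (3240 + 75)*(-1/31001) + 14650/((I*√5437)) = 3315*(-1/31001) + 14650*(-I*√5437/5437) = -3315/31001 - 14650*I*√5437/5437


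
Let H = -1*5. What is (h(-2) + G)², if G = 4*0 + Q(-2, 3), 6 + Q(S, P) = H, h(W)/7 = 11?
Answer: 4356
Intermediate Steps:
h(W) = 77 (h(W) = 7*11 = 77)
H = -5
Q(S, P) = -11 (Q(S, P) = -6 - 5 = -11)
G = -11 (G = 4*0 - 11 = 0 - 11 = -11)
(h(-2) + G)² = (77 - 11)² = 66² = 4356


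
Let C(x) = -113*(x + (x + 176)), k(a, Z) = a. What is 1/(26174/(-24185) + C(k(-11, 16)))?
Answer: -24185/420893544 ≈ -5.7461e-5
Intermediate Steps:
C(x) = -19888 - 226*x (C(x) = -113*(x + (176 + x)) = -113*(176 + 2*x) = -19888 - 226*x)
1/(26174/(-24185) + C(k(-11, 16))) = 1/(26174/(-24185) + (-19888 - 226*(-11))) = 1/(26174*(-1/24185) + (-19888 + 2486)) = 1/(-26174/24185 - 17402) = 1/(-420893544/24185) = -24185/420893544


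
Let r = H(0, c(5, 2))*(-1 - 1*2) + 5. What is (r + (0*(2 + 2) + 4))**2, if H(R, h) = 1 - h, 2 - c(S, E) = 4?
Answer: 0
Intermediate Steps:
c(S, E) = -2 (c(S, E) = 2 - 1*4 = 2 - 4 = -2)
r = -4 (r = (1 - 1*(-2))*(-1 - 1*2) + 5 = (1 + 2)*(-1 - 2) + 5 = 3*(-3) + 5 = -9 + 5 = -4)
(r + (0*(2 + 2) + 4))**2 = (-4 + (0*(2 + 2) + 4))**2 = (-4 + (0*4 + 4))**2 = (-4 + (0 + 4))**2 = (-4 + 4)**2 = 0**2 = 0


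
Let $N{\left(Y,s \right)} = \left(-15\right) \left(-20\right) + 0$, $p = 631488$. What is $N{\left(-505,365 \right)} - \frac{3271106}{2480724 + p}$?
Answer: $\frac{465196247}{1556106} \approx 298.95$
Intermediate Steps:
$N{\left(Y,s \right)} = 300$ ($N{\left(Y,s \right)} = 300 + 0 = 300$)
$N{\left(-505,365 \right)} - \frac{3271106}{2480724 + p} = 300 - \frac{3271106}{2480724 + 631488} = 300 - \frac{3271106}{3112212} = 300 - \frac{1635553}{1556106} = \frac{465196247}{1556106}$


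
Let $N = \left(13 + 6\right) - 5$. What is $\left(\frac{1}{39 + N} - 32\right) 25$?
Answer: $- \frac{42375}{53} \approx -799.53$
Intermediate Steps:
$N = 14$ ($N = 19 - 5 = 14$)
$\left(\frac{1}{39 + N} - 32\right) 25 = \left(\frac{1}{39 + 14} - 32\right) 25 = \left(\frac{1}{53} - 32\right) 25 = \left(- \frac{1695}{53}\right) 25 = - \frac{42375}{53}$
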